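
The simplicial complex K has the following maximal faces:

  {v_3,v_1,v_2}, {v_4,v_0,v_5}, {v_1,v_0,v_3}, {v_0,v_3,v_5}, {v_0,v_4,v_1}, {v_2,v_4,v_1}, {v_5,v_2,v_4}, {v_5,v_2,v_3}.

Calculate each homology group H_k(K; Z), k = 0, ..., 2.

H_0 ≅ Z,  H_1 = 0,  H_2 ≅ Z.

Fix the vertex order v_0 < v_1 < v_2 < v_3 < v_4 < v_5 and write every simplex with vertices in increasing order. Then dim K = 2 and the simplices of K are:

  0-simplices (6): [v_0], [v_1], [v_2], [v_3], [v_4], [v_5]
  1-simplices (12): [v_0,v_1], [v_0,v_3], [v_0,v_4], [v_0,v_5], [v_1,v_2], [v_1,v_3], [v_1,v_4], [v_2,v_3], [v_2,v_4], [v_2,v_5], [v_3,v_5], [v_4,v_5]
  2-simplices (8): [v_0,v_1,v_3], [v_0,v_1,v_4], [v_0,v_3,v_5], [v_0,v_4,v_5], [v_1,v_2,v_3], [v_1,v_2,v_4], [v_2,v_3,v_5], [v_2,v_4,v_5]

Hence C_0 ≅ Z^6, C_1 ≅ Z^12, C_2 ≅ Z^8.

Boundary ∂_1: C_1 → C_0 maps an edge to its endpoints' difference, ∂[p,q] = q − p. For instance
  ∂[v_1,v_2] = [v_2] − [v_1].
The 6×12 boundary matrix has rank 5 and Smith normal form diag(1,1,1,1,1).

Boundary ∂_2: C_2 → C_1 sends each 2-simplex [p,q,r] to [q,r] − [p,r] + [p,q]. For instance
  ∂[v_0,v_1,v_3] = [v_1,v_3] − [v_0,v_3] + [v_0,v_1],
  ∂[v_0,v_1,v_4] = [v_1,v_4] − [v_0,v_4] + [v_0,v_1].
As a 12×8 matrix over Z this has rank 7, with invariant factors (1,1,1,1,1,1,1).

Computing H_k = (kernel of ∂_k) / (image of ∂_{k+1}):

  H_0: rank C_0 − rank ∂_1 = 6 − 5 = 1, and the invariant factors of ∂_1 are all 1, so H_0 ≅ Z.
  H_1: rank ker ∂_1 − rank ∂_2 = (12 − 5) − 7 = 0, and the invariant factors of ∂_2 are all 1, so H_1 ≅ 0.
  H_2: rank ker ∂_2 − rank ∂_3 = (8 − 7) − 0 = 1, and there is no ∂_3, so H_2 ≅ Z.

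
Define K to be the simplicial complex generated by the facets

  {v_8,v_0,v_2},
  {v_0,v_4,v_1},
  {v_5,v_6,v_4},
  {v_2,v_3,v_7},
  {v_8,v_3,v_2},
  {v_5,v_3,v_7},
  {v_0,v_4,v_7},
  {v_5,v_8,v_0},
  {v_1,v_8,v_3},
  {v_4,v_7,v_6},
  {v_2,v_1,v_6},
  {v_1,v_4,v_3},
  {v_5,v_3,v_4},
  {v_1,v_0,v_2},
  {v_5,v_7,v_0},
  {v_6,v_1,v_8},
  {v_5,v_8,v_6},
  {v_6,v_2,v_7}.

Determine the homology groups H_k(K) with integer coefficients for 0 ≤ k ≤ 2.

H_0 ≅ Z,  H_1 ≅ Z ⊕ Z/2,  H_2 = 0.

Take the total order v_0 < v_1 < v_2 < v_3 < v_4 < v_5 < v_6 < v_7 < v_8 on the vertex set. Then K (dimension 2) consists of the simplices:

  0-simplices (9): [v_0], [v_1], [v_2], [v_3], [v_4], [v_5], [v_6], [v_7], [v_8]
  1-simplices (27): (27 of them)
  2-simplices (18): (18 of them)

Hence C_0 ≅ Z^9, C_1 ≅ Z^27, C_2 ≅ Z^18.

∂_1: C_1 → C_0 sends each edge [p,q] (with p < q) to q − p.
The 9×27 boundary matrix has rank 8 and Smith normal form diag(1,1,1,1,1,1,1,1).

Boundary ∂_2: C_2 → C_1 acts by ∂[p,q,r] = [q,r] − [p,r] + [p,q]. For instance
  ∂[v_2,v_6,v_7] = [v_6,v_7] − [v_2,v_7] + [v_2,v_6],
  ∂[v_0,v_2,v_8] = [v_2,v_8] − [v_0,v_8] + [v_0,v_2].
The resulting 27×18 matrix has rank 18, and its Smith normal form has invariant factors (1,1,1,1,1,1,1,1,1,1,1,1,1,1,1,1,1,2).

Reading off H_k = ker ∂_k / im ∂_{k+1}:

  H_0: rank C_0 − rank ∂_1 = 9 − 8 = 1, and the invariant factors of ∂_1 are all 1, so H_0 = Z.
  H_1: rank ker ∂_1 − rank ∂_2 = (27 − 8) − 18 = 1, and ∂_2 has invariant factor 2 > 1, so H_1 = Z ⊕ Z/2.
  H_2: rank ker ∂_2 − rank ∂_3 = (18 − 18) − 0 = 0, and there is no ∂_3, so H_2 = 0.

As a check, the Euler characteristic is 9 − 27 + 18 = 0, which agrees with 1 − 1 + 0 = 0.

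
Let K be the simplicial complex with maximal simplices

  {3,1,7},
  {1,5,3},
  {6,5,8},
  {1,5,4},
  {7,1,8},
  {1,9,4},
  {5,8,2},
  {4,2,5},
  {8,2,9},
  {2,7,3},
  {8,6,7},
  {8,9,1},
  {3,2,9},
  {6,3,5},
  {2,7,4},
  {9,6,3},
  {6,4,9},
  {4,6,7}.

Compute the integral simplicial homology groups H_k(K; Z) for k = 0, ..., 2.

We work with the vertex ordering 1 < 2 < 3 < 4 < 5 < 6 < 7 < 8 < 9. The simplices of K, each written with vertices in increasing order, are:

  0-simplices (9): [1], [2], [3], [4], [5], [6], [7], [8], [9]
  1-simplices (27): (27 of them)
  2-simplices (18): [1,3,5], [1,3,7], [1,4,5], [1,4,9], [1,7,8], [1,8,9], [2,3,7], [2,3,9], [2,4,5], [2,4,7], [2,5,8], [2,8,9], [3,5,6], [3,6,9], [4,6,7], [4,6,9], [5,6,8], [6,7,8]

so the chain groups are C_0 ≅ Z^9, C_1 ≅ Z^27, C_2 ≅ Z^18.

The boundary map ∂_1: C_1 → C_0 is given by ∂[p,q] = [q] − [p]. For instance
  ∂[3,9] = [9] − [3].
The 9×27 boundary matrix has rank 8 and Smith normal form diag(1,1,1,1,1,1,1,1).

The boundary map ∂_2: C_2 → C_1 sends each 2-simplex [p,q,r] to [q,r] − [p,r] + [p,q]. For instance
  ∂[1,7,8] = [7,8] − [1,8] + [1,7],
  ∂[1,3,5] = [3,5] − [1,5] + [1,3].
As a 27×18 matrix over Z this has rank 17, with invariant factors (1,1,1,1,1,1,1,1,1,1,1,1,1,1,1,1,1).

Now H_k = ker ∂_k / im ∂_{k+1}, so:

  H_0: rank C_0 − rank ∂_1 = 9 − 8 = 1, and the invariant factors of ∂_1 are all 1, so H_0 ≅ Z.
  H_1: rank ker ∂_1 − rank ∂_2 = (27 − 8) − 17 = 2, and the invariant factors of ∂_2 are all 1, so H_1 ≅ Z^2.
  H_2: rank ker ∂_2 − rank ∂_3 = (18 − 17) − 0 = 1, and there is no ∂_3, so H_2 ≅ Z.

(K is a triangulation of the torus T^2.)

H_0 ≅ Z,  H_1 ≅ Z^2,  H_2 ≅ Z.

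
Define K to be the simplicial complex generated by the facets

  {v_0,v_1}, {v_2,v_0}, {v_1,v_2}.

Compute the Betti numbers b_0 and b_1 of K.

Take the total order v_0 < v_1 < v_2 on the vertex set. Then K (dimension 1) consists of the simplices:

  0-simplices (3): [v_0], [v_1], [v_2]
  1-simplices (3): [v_0,v_1], [v_0,v_2], [v_1,v_2]

so the chain groups are C_0 ≅ Z^3, C_1 ≅ Z^3.

Boundary ∂_1: C_1 → C_0 is given by ∂[p,q] = [q] − [p]. For instance
  ∂[v_0,v_2] = [v_2] − [v_0].
This gives a 3×3 integer matrix of rank 2; reducing to Smith normal form yields diagonal entries (1,1).

Now H_k = ker ∂_k / im ∂_{k+1}, so:

  H_0: rank C_0 − rank ∂_1 = 3 − 2 = 1, and the invariant factors of ∂_1 are all 1, so H_0 = Z.
  H_1: rank ker ∂_1 − rank ∂_2 = (3 − 2) − 0 = 1, and there is no ∂_2, so H_1 = Z.

Hence the Betti numbers are b_0 = 1, b_1 = 1.

b_0 = 1, b_1 = 1.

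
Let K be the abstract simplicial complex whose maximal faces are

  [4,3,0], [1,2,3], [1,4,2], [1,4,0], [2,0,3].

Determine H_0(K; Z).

Order the vertices as 0 < 1 < 2 < 3 < 4. Listing each simplex with vertices in this order, K has dimension 2 with simplices:

  0-simplices (5): [0], [1], [2], [3], [4]
  1-simplices (10): [0,1], [0,2], [0,3], [0,4], [1,2], [1,3], [1,4], [2,3], [2,4], [3,4]
  2-simplices (5): [0,1,4], [0,2,3], [0,3,4], [1,2,3], [1,2,4]

giving chain groups C_0 ≅ Z^5, C_1 ≅ Z^10, C_2 ≅ Z^5.

Boundary ∂_1: C_1 → C_0 sends each edge [p,q] (with p < q) to q − p. For instance
  ∂[1,3] = [3] − [1].
This gives a 5×10 integer matrix of rank 4; reducing to Smith normal form yields diagonal entries (1,1,1,1).

The boundary map ∂_2: C_2 → C_1 sends each 2-simplex [p,q,r] to [q,r] − [p,r] + [p,q]. For instance
  ∂[1,2,3] = [2,3] − [1,3] + [1,2],
  ∂[0,3,4] = [3,4] − [0,4] + [0,3].
The resulting 10×5 matrix has rank 5, and its Smith normal form has invariant factors (1,1,1,1,1).

Computing H_k = (kernel of ∂_k) / (image of ∂_{k+1}):

  H_0: rank C_0 − rank ∂_1 = 5 − 4 = 1, and the invariant factors of ∂_1 are all 1, so H_0 ≅ Z.

H_0 = Z.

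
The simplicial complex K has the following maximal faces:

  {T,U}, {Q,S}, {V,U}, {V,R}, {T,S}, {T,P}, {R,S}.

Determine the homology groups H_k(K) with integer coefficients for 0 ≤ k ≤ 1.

K has 7 vertices, 7 edges.
rank ∂_0 = 0, rank ∂_1 = 6 ⇒ b_0 = 7 − 0 − 6 = 1; all invariant factors of ∂_1 are 1 so no torsion. So H_0 ≅ Z.
rank ∂_1 = 6, rank ∂_2 = 0 ⇒ b_1 = 7 − 6 − 0 = 1. So H_1 ≅ Z.

H_0 = Z,  H_1 = Z.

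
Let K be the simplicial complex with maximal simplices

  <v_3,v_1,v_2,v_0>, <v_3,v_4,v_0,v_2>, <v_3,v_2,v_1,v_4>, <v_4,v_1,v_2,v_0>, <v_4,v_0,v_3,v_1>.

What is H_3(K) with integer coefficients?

H_3 = Z.

Take the total order v_0 < v_1 < v_2 < v_3 < v_4 on the vertex set. Then K (dimension 3) consists of the simplices:

  0-simplices (5): [v_0], [v_1], [v_2], [v_3], [v_4]
  1-simplices (10): [v_0,v_1], [v_0,v_2], [v_0,v_3], [v_0,v_4], [v_1,v_2], [v_1,v_3], [v_1,v_4], [v_2,v_3], [v_2,v_4], [v_3,v_4]
  2-simplices (10): [v_0,v_1,v_2], [v_0,v_1,v_3], [v_0,v_1,v_4], [v_0,v_2,v_3], [v_0,v_2,v_4], [v_0,v_3,v_4], [v_1,v_2,v_3], [v_1,v_2,v_4], [v_1,v_3,v_4], [v_2,v_3,v_4]
  3-simplices (5): [v_0,v_1,v_2,v_3], [v_0,v_1,v_2,v_4], [v_0,v_1,v_3,v_4], [v_0,v_2,v_3,v_4], [v_1,v_2,v_3,v_4]

giving chain groups C_0 ≅ Z^5, C_1 ≅ Z^10, C_2 ≅ Z^10, C_3 ≅ Z^5.

The boundary map ∂_1: C_1 → C_0 maps an edge to its endpoints' difference, ∂[p,q] = q − p.
This gives a 5×10 integer matrix of rank 4; reducing to Smith normal form yields diagonal entries (1,1,1,1).

The boundary map ∂_2: C_2 → C_1 maps a triangle to the signed sum of its edges. For instance
  ∂[v_0,v_1,v_2] = [v_1,v_2] − [v_0,v_2] + [v_0,v_1],
  ∂[v_0,v_2,v_4] = [v_2,v_4] − [v_0,v_4] + [v_0,v_2].
This gives a 10×10 integer matrix of rank 6; reducing to Smith normal form yields diagonal entries (1,1,1,1,1,1).

∂_3: C_3 → C_2 sends each 3-simplex σ to the alternating sum Σ_i (−1)^i (σ with its i-th vertex removed). For instance
  ∂[v_0,v_1,v_3,v_4] = [v_1,v_3,v_4] − [v_0,v_3,v_4] + [v_0,v_1,v_4] − [v_0,v_1,v_3],
  ∂[v_0,v_1,v_2,v_3] = [v_1,v_2,v_3] − [v_0,v_2,v_3] + [v_0,v_1,v_3] − [v_0,v_1,v_2].
The resulting 10×5 matrix has rank 4, and its Smith normal form has invariant factors (1,1,1,1).

From H_k ≅ ker(∂_k) / im(∂_{k+1}) we obtain:

  H_3: rank ker ∂_3 − rank ∂_4 = (5 − 4) − 0 = 1, and there is no ∂_4, so H_3 = Z.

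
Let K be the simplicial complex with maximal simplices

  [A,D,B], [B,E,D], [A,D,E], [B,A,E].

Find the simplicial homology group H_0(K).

H_0 = Z.

Take the total order A < B < D < E on the vertex set. Then K (dimension 2) consists of the simplices:

  0-simplices (4): A, B, D, E
  1-simplices (6): AB, AD, AE, BD, BE, DE
  2-simplices (4): ABD, ABE, ADE, BDE

giving chain groups C_0 ≅ Z^4, C_1 ≅ Z^6, C_2 ≅ Z^4.

Boundary ∂_1: C_1 → C_0 sends each edge [p,q] (with p < q) to q − p.
The resulting 4×6 matrix has rank 3, and its Smith normal form has invariant factors (1,1,1).

The boundary map ∂_2: C_2 → C_1 acts by ∂[p,q,r] = [q,r] − [p,r] + [p,q]. For instance
  ∂BDE = DE − BE + BD,
  ∂ADE = DE − AE + AD.
As a 6×4 matrix over Z this has rank 3, with invariant factors (1,1,1).

From H_k ≅ ker(∂_k) / im(∂_{k+1}) we obtain:

  H_0: rank C_0 − rank ∂_1 = 4 − 3 = 1, and the invariant factors of ∂_1 are all 1, so H_0 = Z.

(K is a triangulation of the 2-sphere S^2.)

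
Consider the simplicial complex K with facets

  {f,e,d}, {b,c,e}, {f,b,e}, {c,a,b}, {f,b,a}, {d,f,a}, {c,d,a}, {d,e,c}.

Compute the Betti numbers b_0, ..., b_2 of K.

Fix the vertex order a < b < c < d < e < f and write every simplex with vertices in increasing order. Then dim K = 2 and the simplices of K are:

  0-simplices (6): a, b, c, d, e, f
  1-simplices (12): ab, ac, ad, af, bc, be, bf, cd, ce, de, df, ef
  2-simplices (8): abc, abf, acd, adf, bce, bef, cde, def

so the chain groups are C_0 ≅ Z^6, C_1 ≅ Z^12, C_2 ≅ Z^8.

Boundary ∂_1: C_1 → C_0 maps an edge to its endpoints' difference, ∂[p,q] = q − p.
The 6×12 boundary matrix has rank 5 and Smith normal form diag(1,1,1,1,1).

The boundary map ∂_2: C_2 → C_1 maps a triangle to the signed sum of its edges. For instance
  ∂abc = bc − ac + ab,
  ∂bce = ce − be + bc.
The resulting 12×8 matrix has rank 7, and its Smith normal form has invariant factors (1,1,1,1,1,1,1).

Reading off H_k = ker ∂_k / im ∂_{k+1}:

  H_0: rank C_0 − rank ∂_1 = 6 − 5 = 1, and the invariant factors of ∂_1 are all 1, so H_0 ≅ Z.
  H_1: rank ker ∂_1 − rank ∂_2 = (12 − 5) − 7 = 0, and the invariant factors of ∂_2 are all 1, so H_1 ≅ 0.
  H_2: rank ker ∂_2 − rank ∂_3 = (8 − 7) − 0 = 1, and there is no ∂_3, so H_2 ≅ Z.

As a check, the Euler characteristic is 6 − 12 + 8 = 2, which agrees with 1 − 0 + 1 = 2.

Hence the Betti numbers are b_0 = 1, b_1 = 0, b_2 = 1.

b_0 = 1, b_1 = 0, b_2 = 1.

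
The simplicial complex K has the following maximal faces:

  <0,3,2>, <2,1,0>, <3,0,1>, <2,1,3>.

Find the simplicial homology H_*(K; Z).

H_0 = Z,  H_1 = 0,  H_2 = Z.

We work with the vertex ordering 0 < 1 < 2 < 3. The simplices of K, each written with vertices in increasing order, are:

  0-simplices (4): [0], [1], [2], [3]
  1-simplices (6): [0,1], [0,2], [0,3], [1,2], [1,3], [2,3]
  2-simplices (4): [0,1,2], [0,1,3], [0,2,3], [1,2,3]

giving chain groups C_0 ≅ Z^4, C_1 ≅ Z^6, C_2 ≅ Z^4.

∂_1: C_1 → C_0 maps an edge to its endpoints' difference, ∂[p,q] = q − p.
This gives a 4×6 integer matrix of rank 3; reducing to Smith normal form yields diagonal entries (1,1,1).

Boundary ∂_2: C_2 → C_1 maps a triangle to the signed sum of its edges. For instance
  ∂[0,2,3] = [2,3] − [0,3] + [0,2],
  ∂[0,1,2] = [1,2] − [0,2] + [0,1].
As a 6×4 matrix over Z this has rank 3, with invariant factors (1,1,1).

Now H_k = ker ∂_k / im ∂_{k+1}, so:

  H_0: rank C_0 − rank ∂_1 = 4 − 3 = 1, and the invariant factors of ∂_1 are all 1, so H_0 = Z.
  H_1: rank ker ∂_1 − rank ∂_2 = (6 − 3) − 3 = 0, and the invariant factors of ∂_2 are all 1, so H_1 = 0.
  H_2: rank ker ∂_2 − rank ∂_3 = (4 − 3) − 0 = 1, and there is no ∂_3, so H_2 = Z.

As a check, the Euler characteristic is 4 − 6 + 4 = 2, which agrees with 1 − 0 + 1 = 2.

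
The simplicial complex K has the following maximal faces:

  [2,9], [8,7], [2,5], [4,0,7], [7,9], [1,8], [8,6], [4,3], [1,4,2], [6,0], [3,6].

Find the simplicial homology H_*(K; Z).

H_0 ≅ Z,  H_1 ≅ Z^4,  H_2 = 0.

K has 10 vertices, 15 edges, 2 triangles.
rank ∂_0 = 0, rank ∂_1 = 9 ⇒ b_0 = 10 − 0 − 9 = 1; all invariant factors of ∂_1 are 1 so no torsion. So H_0 = Z.
rank ∂_1 = 9, rank ∂_2 = 2 ⇒ b_1 = 15 − 9 − 2 = 4; all invariant factors of ∂_2 are 1 so no torsion. So H_1 = Z^4.
rank ∂_2 = 2, rank ∂_3 = 0 ⇒ b_2 = 2 − 2 − 0 = 0. So H_2 = 0.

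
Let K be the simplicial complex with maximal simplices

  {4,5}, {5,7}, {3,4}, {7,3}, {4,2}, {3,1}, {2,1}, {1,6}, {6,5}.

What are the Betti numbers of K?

Order the vertices as 1 < 2 < 3 < 4 < 5 < 6 < 7. Listing each simplex with vertices in this order, K has dimension 1 with simplices:

  0-simplices (7): [1], [2], [3], [4], [5], [6], [7]
  1-simplices (9): [1,2], [1,3], [1,6], [2,4], [3,4], [3,7], [4,5], [5,6], [5,7]

Hence C_0 ≅ Z^7, C_1 ≅ Z^9.

∂_1: C_1 → C_0 sends each edge [p,q] (with p < q) to q − p. For instance
  ∂[3,7] = [7] − [3].
The resulting 7×9 matrix has rank 6, and its Smith normal form has invariant factors (1,1,1,1,1,1).

From H_k ≅ ker(∂_k) / im(∂_{k+1}) we obtain:

  H_0: rank C_0 − rank ∂_1 = 7 − 6 = 1, and the invariant factors of ∂_1 are all 1, so H_0 ≅ Z.
  H_1: rank ker ∂_1 − rank ∂_2 = (9 − 6) − 0 = 3, and there is no ∂_2, so H_1 ≅ Z^3.

As a check, the Euler characteristic is 7 − 9 = -2, which agrees with 1 − 3 = -2.

Hence the Betti numbers are b_0 = 1, b_1 = 3.

b_0 = 1, b_1 = 3.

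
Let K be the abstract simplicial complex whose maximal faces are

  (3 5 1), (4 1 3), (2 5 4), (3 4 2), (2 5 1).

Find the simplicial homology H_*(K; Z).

H_0 ≅ Z,  H_1 ≅ Z,  H_2 = 0.

Order the vertices as 1 < 2 < 3 < 4 < 5. Listing each simplex with vertices in this order, K has dimension 2 with simplices:

  0-simplices (5): [1], [2], [3], [4], [5]
  1-simplices (10): [1,2], [1,3], [1,4], [1,5], [2,3], [2,4], [2,5], [3,4], [3,5], [4,5]
  2-simplices (5): [1,2,5], [1,3,4], [1,3,5], [2,3,4], [2,4,5]

Hence C_0 ≅ Z^5, C_1 ≅ Z^10, C_2 ≅ Z^5.

Boundary ∂_1: C_1 → C_0 sends each edge [p,q] (with p < q) to q − p. For instance
  ∂[2,4] = [4] − [2].
This gives a 5×10 integer matrix of rank 4; reducing to Smith normal form yields diagonal entries (1,1,1,1).

∂_2: C_2 → C_1 sends each 2-simplex [p,q,r] to [q,r] − [p,r] + [p,q]. For instance
  ∂[1,3,4] = [3,4] − [1,4] + [1,3],
  ∂[2,3,4] = [3,4] − [2,4] + [2,3].
As a 10×5 matrix over Z this has rank 5, with invariant factors (1,1,1,1,1).

Now H_k = ker ∂_k / im ∂_{k+1}, so:

  H_0: rank C_0 − rank ∂_1 = 5 − 4 = 1, and the invariant factors of ∂_1 are all 1, so H_0 ≅ Z.
  H_1: rank ker ∂_1 − rank ∂_2 = (10 − 4) − 5 = 1, and the invariant factors of ∂_2 are all 1, so H_1 ≅ Z.
  H_2: rank ker ∂_2 − rank ∂_3 = (5 − 5) − 0 = 0, and there is no ∂_3, so H_2 ≅ 0.

As a check, the Euler characteristic is 5 − 10 + 5 = 0, which agrees with 1 − 1 + 0 = 0.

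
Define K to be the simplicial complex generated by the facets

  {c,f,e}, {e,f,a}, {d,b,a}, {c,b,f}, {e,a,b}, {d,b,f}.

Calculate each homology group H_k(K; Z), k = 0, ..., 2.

H_0 = Z,  H_1 = Z,  H_2 = 0.

Take the total order a < b < c < d < e < f on the vertex set. Then K (dimension 2) consists of the simplices:

  0-simplices (6): a, b, c, d, e, f
  1-simplices (12): ab, ad, ae, af, bc, bd, be, bf, ce, cf, df, ef
  2-simplices (6): abd, abe, aef, bcf, bdf, cef

so the chain groups are C_0 ≅ Z^6, C_1 ≅ Z^12, C_2 ≅ Z^6.

∂_1: C_1 → C_0 is given by ∂[p,q] = [q] − [p].
This gives a 6×12 integer matrix of rank 5; reducing to Smith normal form yields diagonal entries (1,1,1,1,1).

∂_2: C_2 → C_1 sends each 2-simplex [p,q,r] to [q,r] − [p,r] + [p,q]. For instance
  ∂aef = ef − af + ae,
  ∂bcf = cf − bf + bc.
As a 12×6 matrix over Z this has rank 6, with invariant factors (1,1,1,1,1,1).

Computing H_k = (kernel of ∂_k) / (image of ∂_{k+1}):

  H_0: rank C_0 − rank ∂_1 = 6 − 5 = 1, and the invariant factors of ∂_1 are all 1, so H_0 = Z.
  H_1: rank ker ∂_1 − rank ∂_2 = (12 − 5) − 6 = 1, and the invariant factors of ∂_2 are all 1, so H_1 = Z.
  H_2: rank ker ∂_2 − rank ∂_3 = (6 − 6) − 0 = 0, and there is no ∂_3, so H_2 = 0.

As a check, the Euler characteristic is 6 − 12 + 6 = 0, which agrees with 1 − 1 + 0 = 0.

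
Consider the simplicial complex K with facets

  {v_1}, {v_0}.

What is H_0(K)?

Take the total order v_0 < v_1 on the vertex set. Then K (dimension 0) consists of the simplices:

  0-simplices (2): [v_0], [v_1]

so the chain groups are C_0 ≅ Z^2.

From H_k ≅ ker(∂_k) / im(∂_{k+1}) we obtain:

  H_0: rank C_0 − rank ∂_1 = 2 − 0 = 2, and there is no ∂_1, so H_0 ≅ Z^2.

H_0 ≅ Z^2.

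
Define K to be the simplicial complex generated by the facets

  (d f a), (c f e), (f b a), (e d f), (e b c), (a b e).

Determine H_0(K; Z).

H_0 = Z.

Order the vertices as a < b < c < d < e < f. Listing each simplex with vertices in this order, K has dimension 2 with simplices:

  0-simplices (6): a, b, c, d, e, f
  1-simplices (12): ab, ad, ae, af, bc, be, bf, ce, cf, de, df, ef
  2-simplices (6): abe, abf, adf, bce, cef, def

giving chain groups C_0 ≅ Z^6, C_1 ≅ Z^12, C_2 ≅ Z^6.

∂_1: C_1 → C_0 is given by ∂[p,q] = [q] − [p].
This gives a 6×12 integer matrix of rank 5; reducing to Smith normal form yields diagonal entries (1,1,1,1,1).

∂_2: C_2 → C_1 sends each 2-simplex [p,q,r] to [q,r] − [p,r] + [p,q]. For instance
  ∂def = ef − df + de,
  ∂adf = df − af + ad.
The 12×6 boundary matrix has rank 6 and Smith normal form diag(1,1,1,1,1,1).

From H_k ≅ ker(∂_k) / im(∂_{k+1}) we obtain:

  H_0: rank C_0 − rank ∂_1 = 6 − 5 = 1, and the invariant factors of ∂_1 are all 1, so H_0 ≅ Z.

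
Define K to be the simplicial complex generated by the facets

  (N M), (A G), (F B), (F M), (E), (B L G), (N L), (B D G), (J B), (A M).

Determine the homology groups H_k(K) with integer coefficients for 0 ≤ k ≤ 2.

H_0 ≅ Z^2,  H_1 ≅ Z^2,  H_2 = 0.

Take the total order A < B < D < E < F < G < J < L < M < N on the vertex set. Then K (dimension 2) consists of the simplices:

  0-simplices (10): A, B, D, E, F, G, J, L, M, N
  1-simplices (12): AG, AM, BD, BF, BG, BJ, BL, DG, FM, GL, LN, MN
  2-simplices (2): BDG, BGL

giving chain groups C_0 ≅ Z^10, C_1 ≅ Z^12, C_2 ≅ Z^2.

The boundary map ∂_1: C_1 → C_0 is given by ∂[p,q] = [q] − [p].
As a 10×12 matrix over Z this has rank 8, with invariant factors (1,1,1,1,1,1,1,1).

The boundary map ∂_2: C_2 → C_1 sends each 2-simplex [p,q,r] to [q,r] − [p,r] + [p,q]. For instance
  ∂BGL = GL − BL + BG,
  ∂BDG = DG − BG + BD.
The resulting 12×2 matrix has rank 2, and its Smith normal form has invariant factors (1,1).

Reading off H_k = ker ∂_k / im ∂_{k+1}:

  H_0: rank C_0 − rank ∂_1 = 10 − 8 = 2, and the invariant factors of ∂_1 are all 1, so H_0 ≅ Z^2.
  H_1: rank ker ∂_1 − rank ∂_2 = (12 − 8) − 2 = 2, and the invariant factors of ∂_2 are all 1, so H_1 ≅ Z^2.
  H_2: rank ker ∂_2 − rank ∂_3 = (2 − 2) − 0 = 0, and there is no ∂_3, so H_2 ≅ 0.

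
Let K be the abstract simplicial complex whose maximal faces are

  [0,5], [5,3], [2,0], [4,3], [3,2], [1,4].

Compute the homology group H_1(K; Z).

Order the vertices as 0 < 1 < 2 < 3 < 4 < 5. Listing each simplex with vertices in this order, K has dimension 1 with simplices:

  0-simplices (6): [0], [1], [2], [3], [4], [5]
  1-simplices (6): [0,2], [0,5], [1,4], [2,3], [3,4], [3,5]

giving chain groups C_0 ≅ Z^6, C_1 ≅ Z^6.

Boundary ∂_1: C_1 → C_0 sends each edge [p,q] (with p < q) to q − p. For instance
  ∂[2,3] = [3] − [2].
The resulting 6×6 matrix has rank 5, and its Smith normal form has invariant factors (1,1,1,1,1).

Now H_k = ker ∂_k / im ∂_{k+1}, so:

  H_1: rank ker ∂_1 − rank ∂_2 = (6 − 5) − 0 = 1, and there is no ∂_2, so H_1 ≅ Z.

H_1 ≅ Z.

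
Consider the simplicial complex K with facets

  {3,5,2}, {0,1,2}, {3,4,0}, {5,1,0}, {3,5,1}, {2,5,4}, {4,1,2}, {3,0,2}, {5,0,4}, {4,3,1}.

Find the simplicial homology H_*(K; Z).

H_0 = Z,  H_1 = Z_2,  H_2 = 0.

We work with the vertex ordering 0 < 1 < 2 < 3 < 4 < 5. The simplices of K, each written with vertices in increasing order, are:

  0-simplices (6): [0], [1], [2], [3], [4], [5]
  1-simplices (15): [0,1], [0,2], [0,3], [0,4], [0,5], [1,2], [1,3], [1,4], [1,5], [2,3], [2,4], [2,5], [3,4], [3,5], [4,5]
  2-simplices (10): [0,1,2], [0,1,5], [0,2,3], [0,3,4], [0,4,5], [1,2,4], [1,3,4], [1,3,5], [2,3,5], [2,4,5]

Hence C_0 ≅ Z^6, C_1 ≅ Z^15, C_2 ≅ Z^10.

∂_1: C_1 → C_0 is given by ∂[p,q] = [q] − [p].
This gives a 6×15 integer matrix of rank 5; reducing to Smith normal form yields diagonal entries (1,1,1,1,1).

Boundary ∂_2: C_2 → C_1 maps a triangle to the signed sum of its edges. For instance
  ∂[0,3,4] = [3,4] − [0,4] + [0,3],
  ∂[1,3,4] = [3,4] − [1,4] + [1,3].
This gives a 15×10 integer matrix of rank 10; reducing to Smith normal form yields diagonal entries (1,1,1,1,1,1,1,1,1,2).

Now H_k = ker ∂_k / im ∂_{k+1}, so:

  H_0: rank C_0 − rank ∂_1 = 6 − 5 = 1, and the invariant factors of ∂_1 are all 1, so H_0 ≅ Z.
  H_1: rank ker ∂_1 − rank ∂_2 = (15 − 5) − 10 = 0, and ∂_2 has invariant factor 2 > 1, so H_1 ≅ Z_2.
  H_2: rank ker ∂_2 − rank ∂_3 = (10 − 10) − 0 = 0, and there is no ∂_3, so H_2 ≅ 0.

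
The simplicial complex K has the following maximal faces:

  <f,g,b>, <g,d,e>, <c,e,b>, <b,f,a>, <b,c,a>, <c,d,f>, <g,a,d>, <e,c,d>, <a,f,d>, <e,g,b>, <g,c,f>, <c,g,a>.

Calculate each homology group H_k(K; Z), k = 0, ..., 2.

Fix the vertex order a < b < c < d < e < f < g and write every simplex with vertices in increasing order. Then dim K = 2 and the simplices of K are:

  0-simplices (7): a, b, c, d, e, f, g
  1-simplices (18): ab, ac, ad, af, ag, bc, be, bf, bg, cd, ce, cf, cg, de, df, dg, eg, fg
  2-simplices (12): abc, abf, acg, adf, adg, bce, beg, bfg, cde, cdf, cfg, deg

so the chain groups are C_0 ≅ Z^7, C_1 ≅ Z^18, C_2 ≅ Z^12.

∂_1: C_1 → C_0 maps an edge to its endpoints' difference, ∂[p,q] = q − p. For instance
  ∂dg = g − d.
The 7×18 boundary matrix has rank 6 and Smith normal form diag(1,1,1,1,1,1).

∂_2: C_2 → C_1 sends each 2-simplex [p,q,r] to [q,r] − [p,r] + [p,q]. For instance
  ∂adf = df − af + ad,
  ∂adg = dg − ag + ad.
This gives a 18×12 integer matrix of rank 12; reducing to Smith normal form yields diagonal entries (1,1,1,1,1,1,1,1,1,1,1,2).

Reading off H_k = ker ∂_k / im ∂_{k+1}:

  H_0: rank C_0 − rank ∂_1 = 7 − 6 = 1, and the invariant factors of ∂_1 are all 1, so H_0 = Z.
  H_1: rank ker ∂_1 − rank ∂_2 = (18 − 6) − 12 = 0, and ∂_2 has invariant factor 2 > 1, so H_1 = Z/2.
  H_2: rank ker ∂_2 − rank ∂_3 = (12 − 12) − 0 = 0, and there is no ∂_3, so H_2 = 0.

H_0 = Z,  H_1 = Z/2,  H_2 = 0.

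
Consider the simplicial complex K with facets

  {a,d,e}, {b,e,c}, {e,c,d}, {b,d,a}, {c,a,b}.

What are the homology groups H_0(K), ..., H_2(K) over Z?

H_0 ≅ Z,  H_1 ≅ Z,  H_2 = 0.

Take the total order a < b < c < d < e on the vertex set. Then K (dimension 2) consists of the simplices:

  0-simplices (5): a, b, c, d, e
  1-simplices (10): ab, ac, ad, ae, bc, bd, be, cd, ce, de
  2-simplices (5): abc, abd, ade, bce, cde

Hence C_0 ≅ Z^5, C_1 ≅ Z^10, C_2 ≅ Z^5.

The boundary map ∂_1: C_1 → C_0 is given by ∂[p,q] = [q] − [p]. For instance
  ∂de = e − d.
The 5×10 boundary matrix has rank 4 and Smith normal form diag(1,1,1,1).

The boundary map ∂_2: C_2 → C_1 maps a triangle to the signed sum of its edges. For instance
  ∂abd = bd − ad + ab,
  ∂ade = de − ae + ad.
This gives a 10×5 integer matrix of rank 5; reducing to Smith normal form yields diagonal entries (1,1,1,1,1).

Reading off H_k = ker ∂_k / im ∂_{k+1}:

  H_0: rank C_0 − rank ∂_1 = 5 − 4 = 1, and the invariant factors of ∂_1 are all 1, so H_0 = Z.
  H_1: rank ker ∂_1 − rank ∂_2 = (10 − 4) − 5 = 1, and the invariant factors of ∂_2 are all 1, so H_1 = Z.
  H_2: rank ker ∂_2 − rank ∂_3 = (5 − 5) − 0 = 0, and there is no ∂_3, so H_2 = 0.

As a check, the Euler characteristic is 5 − 10 + 5 = 0, which agrees with 1 − 1 + 0 = 0.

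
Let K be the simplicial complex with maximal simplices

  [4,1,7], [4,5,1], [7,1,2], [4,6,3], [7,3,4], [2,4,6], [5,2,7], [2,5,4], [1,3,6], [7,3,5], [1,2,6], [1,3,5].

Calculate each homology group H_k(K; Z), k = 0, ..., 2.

H_0 = Z,  H_1 = Z/2Z,  H_2 = 0.

Order the vertices as 1 < 2 < 3 < 4 < 5 < 6 < 7. Listing each simplex with vertices in this order, K has dimension 2 with simplices:

  0-simplices (7): [1], [2], [3], [4], [5], [6], [7]
  1-simplices (18): [1,2], [1,3], [1,4], [1,5], [1,6], [1,7], [2,4], [2,5], [2,6], [2,7], [3,4], [3,5], [3,6], [3,7], [4,5], [4,6], [4,7], [5,7]
  2-simplices (12): [1,2,6], [1,2,7], [1,3,5], [1,3,6], [1,4,5], [1,4,7], [2,4,5], [2,4,6], [2,5,7], [3,4,6], [3,4,7], [3,5,7]

Hence C_0 ≅ Z^7, C_1 ≅ Z^18, C_2 ≅ Z^12.

Boundary ∂_1: C_1 → C_0 is given by ∂[p,q] = [q] − [p]. For instance
  ∂[2,6] = [6] − [2].
The resulting 7×18 matrix has rank 6, and its Smith normal form has invariant factors (1,1,1,1,1,1).

Boundary ∂_2: C_2 → C_1 maps a triangle to the signed sum of its edges. For instance
  ∂[1,3,6] = [3,6] − [1,6] + [1,3],
  ∂[1,4,7] = [4,7] − [1,7] + [1,4].
The 18×12 boundary matrix has rank 12 and Smith normal form diag(1,1,1,1,1,1,1,1,1,1,1,2).

Reading off H_k = ker ∂_k / im ∂_{k+1}:

  H_0: rank C_0 − rank ∂_1 = 7 − 6 = 1, and the invariant factors of ∂_1 are all 1, so H_0 ≅ Z.
  H_1: rank ker ∂_1 − rank ∂_2 = (18 − 6) − 12 = 0, and ∂_2 has invariant factor 2 > 1, so H_1 ≅ Z/2Z.
  H_2: rank ker ∂_2 − rank ∂_3 = (12 − 12) − 0 = 0, and there is no ∂_3, so H_2 ≅ 0.

(K is a triangulation of the real projective plane RP^2.)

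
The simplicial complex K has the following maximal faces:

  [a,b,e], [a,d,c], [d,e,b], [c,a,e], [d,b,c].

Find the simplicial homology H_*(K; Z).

H_0 = Z,  H_1 = Z,  H_2 = 0.

Fix the vertex order a < b < c < d < e and write every simplex with vertices in increasing order. Then dim K = 2 and the simplices of K are:

  0-simplices (5): a, b, c, d, e
  1-simplices (10): ab, ac, ad, ae, bc, bd, be, cd, ce, de
  2-simplices (5): abe, acd, ace, bcd, bde

giving chain groups C_0 ≅ Z^5, C_1 ≅ Z^10, C_2 ≅ Z^5.

Boundary ∂_1: C_1 → C_0 maps an edge to its endpoints' difference, ∂[p,q] = q − p. For instance
  ∂be = e − b.
This gives a 5×10 integer matrix of rank 4; reducing to Smith normal form yields diagonal entries (1,1,1,1).

Boundary ∂_2: C_2 → C_1 sends each 2-simplex [p,q,r] to [q,r] − [p,r] + [p,q]. For instance
  ∂acd = cd − ad + ac,
  ∂abe = be − ae + ab.
As a 10×5 matrix over Z this has rank 5, with invariant factors (1,1,1,1,1).

Reading off H_k = ker ∂_k / im ∂_{k+1}:

  H_0: rank C_0 − rank ∂_1 = 5 − 4 = 1, and the invariant factors of ∂_1 are all 1, so H_0 ≅ Z.
  H_1: rank ker ∂_1 − rank ∂_2 = (10 − 4) − 5 = 1, and the invariant factors of ∂_2 are all 1, so H_1 ≅ Z.
  H_2: rank ker ∂_2 − rank ∂_3 = (5 − 5) − 0 = 0, and there is no ∂_3, so H_2 ≅ 0.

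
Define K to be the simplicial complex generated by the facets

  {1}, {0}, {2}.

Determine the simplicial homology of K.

We work with the vertex ordering 0 < 1 < 2. The simplices of K, each written with vertices in increasing order, are:

  0-simplices (3): [0], [1], [2]

giving chain groups C_0 ≅ Z^3.

From H_k ≅ ker(∂_k) / im(∂_{k+1}) we obtain:

  H_0: rank C_0 − rank ∂_1 = 3 − 0 = 3, and there is no ∂_1, so H_0 = Z^3.

H_0 ≅ Z^3.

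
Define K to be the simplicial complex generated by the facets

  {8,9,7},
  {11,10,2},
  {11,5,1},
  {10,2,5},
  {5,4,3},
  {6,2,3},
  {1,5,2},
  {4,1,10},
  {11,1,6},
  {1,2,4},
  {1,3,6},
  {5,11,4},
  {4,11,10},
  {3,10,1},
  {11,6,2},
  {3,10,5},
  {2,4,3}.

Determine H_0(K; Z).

H_0 ≅ Z^2.

Fix the vertex order 1 < 2 < 3 < 4 < 5 < 6 < 7 < 8 < 9 < 10 < 11 and write every simplex with vertices in increasing order. Then dim K = 2 and the simplices of K are:

  0-simplices (11): [1], [2], [3], [4], [5], [6], [7], [8], [9], [10], [11]
  1-simplices (27): (27 of them)
  2-simplices (17): (17 of them)

Hence C_0 ≅ Z^11, C_1 ≅ Z^27, C_2 ≅ Z^17.

Boundary ∂_1: C_1 → C_0 is given by ∂[p,q] = [q] − [p].
The 11×27 boundary matrix has rank 9 and Smith normal form diag(1,1,1,1,1,1,1,1,1).

∂_2: C_2 → C_1 acts by ∂[p,q,r] = [q,r] − [p,r] + [p,q]. For instance
  ∂[1,2,5] = [2,5] − [1,5] + [1,2],
  ∂[2,3,6] = [3,6] − [2,6] + [2,3].
The 27×17 boundary matrix has rank 16 and Smith normal form diag(1,1,1,1,1,1,1,1,1,1,1,1,1,1,1,1).

Reading off H_k = ker ∂_k / im ∂_{k+1}:

  H_0: rank C_0 − rank ∂_1 = 11 − 9 = 2, and the invariant factors of ∂_1 are all 1, so H_0 ≅ Z^2.

(K is a triangulation of the disjoint union of the 2-simplex and the torus T^2.)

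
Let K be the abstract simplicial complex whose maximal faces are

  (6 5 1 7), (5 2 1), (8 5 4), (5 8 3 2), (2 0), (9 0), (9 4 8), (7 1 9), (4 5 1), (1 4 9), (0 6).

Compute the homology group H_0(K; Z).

Order the vertices as 0 < 1 < 2 < 3 < 4 < 5 < 6 < 7 < 8 < 9. Listing each simplex with vertices in this order, K has dimension 3 with simplices:

  0-simplices (10): [0], [1], [2], [3], [4], [5], [6], [7], [8], [9]
  1-simplices (23): [0,2], [0,6], [0,9], [1,2], [1,4], [1,5], [1,6], [1,7], [1,9], [2,3], [2,5], [2,8], [3,5], [3,8], [4,5], [4,8], [4,9], [5,6], [5,7], [5,8], [6,7], [7,9], [8,9]
  2-simplices (14): [1,2,5], [1,4,5], [1,4,9], [1,5,6], [1,5,7], [1,6,7], [1,7,9], [2,3,5], [2,3,8], [2,5,8], [3,5,8], [4,5,8], [4,8,9], [5,6,7]
  3-simplices (2): [1,5,6,7], [2,3,5,8]

so the chain groups are C_0 ≅ Z^10, C_1 ≅ Z^23, C_2 ≅ Z^14, C_3 ≅ Z^2.

Boundary ∂_1: C_1 → C_0 is given by ∂[p,q] = [q] − [p]. For instance
  ∂[2,8] = [8] − [2].
The resulting 10×23 matrix has rank 9, and its Smith normal form has invariant factors (1,1,1,1,1,1,1,1,1).

∂_2: C_2 → C_1 acts by ∂[p,q,r] = [q,r] − [p,r] + [p,q]. For instance
  ∂[3,5,8] = [5,8] − [3,8] + [3,5],
  ∂[1,5,7] = [5,7] − [1,7] + [1,5].
As a 23×14 matrix over Z this has rank 12, with invariant factors (1,1,1,1,1,1,1,1,1,1,1,1).

The boundary map ∂_3: C_3 → C_2 sends each 3-simplex σ to the alternating sum Σ_i (−1)^i (σ with its i-th vertex removed). For instance
  ∂[1,5,6,7] = [5,6,7] − [1,6,7] + [1,5,7] − [1,5,6],
  ∂[2,3,5,8] = [3,5,8] − [2,5,8] + [2,3,8] − [2,3,5].
As a 14×2 matrix over Z this has rank 2, with invariant factors (1,1).

Now H_k = ker ∂_k / im ∂_{k+1}, so:

  H_0: rank C_0 − rank ∂_1 = 10 − 9 = 1, and the invariant factors of ∂_1 are all 1, so H_0 = Z.

H_0 ≅ Z.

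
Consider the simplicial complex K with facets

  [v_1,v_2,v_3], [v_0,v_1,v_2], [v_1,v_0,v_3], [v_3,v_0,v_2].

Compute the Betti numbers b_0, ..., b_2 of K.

K has 4 vertices, 6 edges, 4 triangles.
rank ∂_0 = 0, rank ∂_1 = 3 ⇒ b_0 = 4 − 0 − 3 = 1; all invariant factors of ∂_1 are 1 so no torsion. So H_0 ≅ Z.
rank ∂_1 = 3, rank ∂_2 = 3 ⇒ b_1 = 6 − 3 − 3 = 0; all invariant factors of ∂_2 are 1 so no torsion. So H_1 ≅ 0.
rank ∂_2 = 3, rank ∂_3 = 0 ⇒ b_2 = 4 − 3 − 0 = 1. So H_2 ≅ Z.

b_0 = 1, b_1 = 0, b_2 = 1.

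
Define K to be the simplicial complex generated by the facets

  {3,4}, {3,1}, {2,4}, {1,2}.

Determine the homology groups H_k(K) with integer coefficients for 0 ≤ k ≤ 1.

Order the vertices as 1 < 2 < 3 < 4. Listing each simplex with vertices in this order, K has dimension 1 with simplices:

  0-simplices (4): [1], [2], [3], [4]
  1-simplices (4): [1,2], [1,3], [2,4], [3,4]

giving chain groups C_0 ≅ Z^4, C_1 ≅ Z^4.

Boundary ∂_1: C_1 → C_0 maps an edge to its endpoints' difference, ∂[p,q] = q − p. For instance
  ∂[2,4] = [4] − [2].
The 4×4 boundary matrix has rank 3 and Smith normal form diag(1,1,1).

Computing H_k = (kernel of ∂_k) / (image of ∂_{k+1}):

  H_0: rank C_0 − rank ∂_1 = 4 − 3 = 1, and the invariant factors of ∂_1 are all 1, so H_0 = Z.
  H_1: rank ker ∂_1 − rank ∂_2 = (4 − 3) − 0 = 1, and there is no ∂_2, so H_1 = Z.

H_0 ≅ Z,  H_1 ≅ Z.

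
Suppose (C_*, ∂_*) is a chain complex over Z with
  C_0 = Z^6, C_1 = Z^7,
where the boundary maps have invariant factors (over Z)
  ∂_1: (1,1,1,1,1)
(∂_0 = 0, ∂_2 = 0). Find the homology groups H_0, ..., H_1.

H_0: b_0 = 6 − 0 − 5 = 1; torsion from ∂_1 factors > 1: none. So H_0 = Z.
H_1: b_1 = 7 − 5 − 0 = 2; torsion from ∂_2 factors > 1: none. So H_1 = Z^2.

H_0 = Z,  H_1 = Z^2.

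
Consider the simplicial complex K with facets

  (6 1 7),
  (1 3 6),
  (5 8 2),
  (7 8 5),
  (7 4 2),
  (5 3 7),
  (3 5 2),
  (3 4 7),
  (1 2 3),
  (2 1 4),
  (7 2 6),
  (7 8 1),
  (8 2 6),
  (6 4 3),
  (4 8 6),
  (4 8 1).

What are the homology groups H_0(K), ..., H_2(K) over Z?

H_0 = Z,  H_1 = Z^2,  H_2 = Z.

Take the total order 1 < 2 < 3 < 4 < 5 < 6 < 7 < 8 on the vertex set. Then K (dimension 2) consists of the simplices:

  0-simplices (8): [1], [2], [3], [4], [5], [6], [7], [8]
  1-simplices (24): (24 of them)
  2-simplices (16): [1,2,3], [1,2,4], [1,3,6], [1,4,8], [1,6,7], [1,7,8], [2,3,5], [2,4,7], [2,5,8], [2,6,7], [2,6,8], [3,4,6], [3,4,7], [3,5,7], [4,6,8], [5,7,8]

Hence C_0 ≅ Z^8, C_1 ≅ Z^24, C_2 ≅ Z^16.

Boundary ∂_1: C_1 → C_0 is given by ∂[p,q] = [q] − [p]. For instance
  ∂[3,6] = [6] − [3].
The 8×24 boundary matrix has rank 7 and Smith normal form diag(1,1,1,1,1,1,1).

∂_2: C_2 → C_1 acts by ∂[p,q,r] = [q,r] − [p,r] + [p,q]. For instance
  ∂[5,7,8] = [7,8] − [5,8] + [5,7],
  ∂[4,6,8] = [6,8] − [4,8] + [4,6].
The resulting 24×16 matrix has rank 15, and its Smith normal form has invariant factors (1,1,1,1,1,1,1,1,1,1,1,1,1,1,1).

Reading off H_k = ker ∂_k / im ∂_{k+1}:

  H_0: rank C_0 − rank ∂_1 = 8 − 7 = 1, and the invariant factors of ∂_1 are all 1, so H_0 ≅ Z.
  H_1: rank ker ∂_1 − rank ∂_2 = (24 − 7) − 15 = 2, and the invariant factors of ∂_2 are all 1, so H_1 ≅ Z^2.
  H_2: rank ker ∂_2 − rank ∂_3 = (16 − 15) − 0 = 1, and there is no ∂_3, so H_2 ≅ Z.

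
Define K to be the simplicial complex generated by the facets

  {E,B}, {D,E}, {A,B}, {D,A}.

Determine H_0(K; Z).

H_0 = Z.

We work with the vertex ordering A < B < D < E. The simplices of K, each written with vertices in increasing order, are:

  0-simplices (4): A, B, D, E
  1-simplices (4): AB, AD, BE, DE

Hence C_0 ≅ Z^4, C_1 ≅ Z^4.

Boundary ∂_1: C_1 → C_0 sends each edge [p,q] (with p < q) to q − p. For instance
  ∂DE = E − D.
The 4×4 boundary matrix has rank 3 and Smith normal form diag(1,1,1).

Computing H_k = (kernel of ∂_k) / (image of ∂_{k+1}):

  H_0: rank C_0 − rank ∂_1 = 4 − 3 = 1, and the invariant factors of ∂_1 are all 1, so H_0 ≅ Z.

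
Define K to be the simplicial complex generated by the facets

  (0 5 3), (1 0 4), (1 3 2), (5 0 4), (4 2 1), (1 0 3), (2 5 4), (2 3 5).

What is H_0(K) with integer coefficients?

Fix the vertex order 0 < 1 < 2 < 3 < 4 < 5 and write every simplex with vertices in increasing order. Then dim K = 2 and the simplices of K are:

  0-simplices (6): [0], [1], [2], [3], [4], [5]
  1-simplices (12): [0,1], [0,3], [0,4], [0,5], [1,2], [1,3], [1,4], [2,3], [2,4], [2,5], [3,5], [4,5]
  2-simplices (8): [0,1,3], [0,1,4], [0,3,5], [0,4,5], [1,2,3], [1,2,4], [2,3,5], [2,4,5]

giving chain groups C_0 ≅ Z^6, C_1 ≅ Z^12, C_2 ≅ Z^8.

The boundary map ∂_1: C_1 → C_0 sends each edge [p,q] (with p < q) to q − p. For instance
  ∂[0,4] = [4] − [0].
As a 6×12 matrix over Z this has rank 5, with invariant factors (1,1,1,1,1).

Boundary ∂_2: C_2 → C_1 acts by ∂[p,q,r] = [q,r] − [p,r] + [p,q]. For instance
  ∂[0,3,5] = [3,5] − [0,5] + [0,3],
  ∂[2,4,5] = [4,5] − [2,5] + [2,4].
This gives a 12×8 integer matrix of rank 7; reducing to Smith normal form yields diagonal entries (1,1,1,1,1,1,1).

From H_k ≅ ker(∂_k) / im(∂_{k+1}) we obtain:

  H_0: rank C_0 − rank ∂_1 = 6 − 5 = 1, and the invariant factors of ∂_1 are all 1, so H_0 ≅ Z.

H_0 = Z.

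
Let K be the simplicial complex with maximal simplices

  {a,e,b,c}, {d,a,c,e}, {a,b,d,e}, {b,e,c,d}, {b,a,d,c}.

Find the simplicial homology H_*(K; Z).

Take the total order a < b < c < d < e on the vertex set. Then K (dimension 3) consists of the simplices:

  0-simplices (5): a, b, c, d, e
  1-simplices (10): ab, ac, ad, ae, bc, bd, be, cd, ce, de
  2-simplices (10): abc, abd, abe, acd, ace, ade, bcd, bce, bde, cde
  3-simplices (5): abcd, abce, abde, acde, bcde

so the chain groups are C_0 ≅ Z^5, C_1 ≅ Z^10, C_2 ≅ Z^10, C_3 ≅ Z^5.

The boundary map ∂_1: C_1 → C_0 maps an edge to its endpoints' difference, ∂[p,q] = q − p. For instance
  ∂ae = e − a.
This gives a 5×10 integer matrix of rank 4; reducing to Smith normal form yields diagonal entries (1,1,1,1).

The boundary map ∂_2: C_2 → C_1 maps a triangle to the signed sum of its edges. For instance
  ∂abe = be − ae + ab,
  ∂bcd = cd − bd + bc.
This gives a 10×10 integer matrix of rank 6; reducing to Smith normal form yields diagonal entries (1,1,1,1,1,1).

∂_3: C_3 → C_2 sends each 3-simplex σ to the alternating sum Σ_i (−1)^i (σ with its i-th vertex removed). For instance
  ∂acde = cde − ade + ace − acd,
  ∂abce = bce − ace + abe − abc.
This gives a 10×5 integer matrix of rank 4; reducing to Smith normal form yields diagonal entries (1,1,1,1).

Reading off H_k = ker ∂_k / im ∂_{k+1}:

  H_0: rank C_0 − rank ∂_1 = 5 − 4 = 1, and the invariant factors of ∂_1 are all 1, so H_0 ≅ Z.
  H_1: rank ker ∂_1 − rank ∂_2 = (10 − 4) − 6 = 0, and the invariant factors of ∂_2 are all 1, so H_1 ≅ 0.
  H_2: rank ker ∂_2 − rank ∂_3 = (10 − 6) − 4 = 0, and the invariant factors of ∂_3 are all 1, so H_2 ≅ 0.
  H_3: rank ker ∂_3 − rank ∂_4 = (5 − 4) − 0 = 1, and there is no ∂_4, so H_3 ≅ Z.

(K is a triangulation of the 3-sphere S^3.)

H_0 = Z,  H_1 = 0,  H_2 = 0,  H_3 = Z.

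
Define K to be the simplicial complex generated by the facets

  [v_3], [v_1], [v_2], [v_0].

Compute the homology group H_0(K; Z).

Take the total order v_0 < v_1 < v_2 < v_3 on the vertex set. Then K (dimension 0) consists of the simplices:

  0-simplices (4): [v_0], [v_1], [v_2], [v_3]

Hence C_0 ≅ Z^4.

Reading off H_k = ker ∂_k / im ∂_{k+1}:

  H_0: rank C_0 − rank ∂_1 = 4 − 0 = 4, and there is no ∂_1, so H_0 = Z^4.

H_0 ≅ Z^4.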